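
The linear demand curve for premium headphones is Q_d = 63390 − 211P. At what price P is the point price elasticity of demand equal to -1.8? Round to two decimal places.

Ed = −211P/(63390 − 211P). Set this equal to -1.8:
211P = 1.8·(63390 − 211P) ⇒ 211P(1 + 1.8) = 1.8·63390
P = 1.8·63390 / (211·2.8) = 193.1313…

193.13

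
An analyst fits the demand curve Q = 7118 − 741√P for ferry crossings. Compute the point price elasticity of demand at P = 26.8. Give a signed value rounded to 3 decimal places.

dQ/dP = −741/(2√P) = -71.5683. At P = 26.8, Q = 3281.94.
Ed = (dQ/dP)·(P/Q) = (-71.5683) × (26.8/3281.94) = -0.58442…

-0.584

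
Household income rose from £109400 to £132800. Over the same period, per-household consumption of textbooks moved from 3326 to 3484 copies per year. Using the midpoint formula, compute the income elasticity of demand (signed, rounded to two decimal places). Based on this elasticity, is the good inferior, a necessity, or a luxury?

0.24; necessity

%ΔQ = (3484 − 3326)/[( 3326 + 3484)/2] = 158/3405 = 0.046402…
%ΔIncome = (132800 − 109400)/[( 109400 + 132800)/2] = 23400/121100 = 0.193228…
E_income = (158/3405) / (23400/121100) = 0.2401…
0 < E_income < 1 ⇒ normal good, necessity.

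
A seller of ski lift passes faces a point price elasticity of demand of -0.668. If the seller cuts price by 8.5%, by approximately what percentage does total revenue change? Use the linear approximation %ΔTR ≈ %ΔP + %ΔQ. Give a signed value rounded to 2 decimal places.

%ΔQ ≈ Ed × %ΔP = (-0.668) × (-8.5%) = +5.6780%
%ΔTR ≈ %ΔP + %ΔQ = (-8.5%) + (+5.6780%) = -2.8220%

-2.82%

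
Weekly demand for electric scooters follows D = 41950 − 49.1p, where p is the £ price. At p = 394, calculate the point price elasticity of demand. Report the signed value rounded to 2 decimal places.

dD/dp = −49.1. At p = 394, D = 41950 − 49.1(394) = 22604.6.
Ed = (dD/dp)·(p/D) = −49.1 × (394/22604.6) = -0.8558…

-0.86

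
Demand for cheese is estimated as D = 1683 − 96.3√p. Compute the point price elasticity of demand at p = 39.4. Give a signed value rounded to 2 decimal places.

-0.28

dD/dp = −96.3/(2√p) = -7.67093. At p = 39.4, D = 1078.53.
Ed = (dD/dp)·(p/D) = (-7.67093) × (39.4/1078.53) = -0.2802…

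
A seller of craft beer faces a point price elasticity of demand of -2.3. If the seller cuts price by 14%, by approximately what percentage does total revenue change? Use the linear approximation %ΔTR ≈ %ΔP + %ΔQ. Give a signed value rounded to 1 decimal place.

+18.2%

%ΔQ ≈ Ed × %ΔP = (-2.3) × (-14%) = +32.2000%
%ΔTR ≈ %ΔP + %ΔQ = (-14%) + (+32.2000%) = +18.2000%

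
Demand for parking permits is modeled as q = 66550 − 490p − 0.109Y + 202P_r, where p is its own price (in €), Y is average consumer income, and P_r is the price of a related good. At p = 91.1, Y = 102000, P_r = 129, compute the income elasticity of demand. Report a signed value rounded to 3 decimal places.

At the given values, q = 66550 − 490(91.1) − 0.109(102000) + 202(129) = 36851.
∂q/∂Y = -0.109.
E = (-0.109) × (102000/36851) = -0.30170…

-0.302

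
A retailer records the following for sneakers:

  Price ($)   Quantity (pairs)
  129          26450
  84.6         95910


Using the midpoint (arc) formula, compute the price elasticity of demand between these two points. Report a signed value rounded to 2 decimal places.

-2.73

%ΔQ = (95910 − 26450) / [(26450 + 95910)/2] = 69460/61180 = 1.135338…
%ΔP = (84.6 − 129) / [(129 + 84.6)/2] = -44.4/106.8 = -0.415730…
Arc Ed = %ΔQ / %ΔP = (69460/61180) / (-44.4/106.8) = -2.7309…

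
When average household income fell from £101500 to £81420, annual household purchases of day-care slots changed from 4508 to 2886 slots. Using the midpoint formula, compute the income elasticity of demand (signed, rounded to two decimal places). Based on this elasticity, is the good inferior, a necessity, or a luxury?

%ΔQ = (2886 − 4508)/[( 4508 + 2886)/2] = -1622/3697 = -0.438734…
%ΔIncome = (81420 − 101500)/[( 101500 + 81420)/2] = -20080/91460 = -0.219549…
E_income = (-1622/3697) / (-20080/91460) = 1.9983…
E_income > 1 ⇒ normal good, luxury.

2.00; luxury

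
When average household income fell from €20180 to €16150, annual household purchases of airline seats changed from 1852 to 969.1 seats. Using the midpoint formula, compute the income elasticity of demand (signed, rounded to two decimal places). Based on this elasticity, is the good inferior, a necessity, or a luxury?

2.82; luxury

%ΔQ = (969.1 − 1852)/[( 1852 + 969.1)/2] = -882.9/1410.55 = -0.625926…
%ΔIncome = (16150 − 20180)/[( 20180 + 16150)/2] = -4030/18165 = -0.221855…
E_income = (-882.9/1410.55) / (-4030/18165) = 2.8213…
E_income > 1 ⇒ normal good, luxury.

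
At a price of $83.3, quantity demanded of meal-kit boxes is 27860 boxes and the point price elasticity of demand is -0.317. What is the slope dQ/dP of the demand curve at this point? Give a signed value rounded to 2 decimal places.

-106.02

Ed = (dQ/dP)·(P/Q) ⇒ dQ/dP = Ed·Q/P = (-0.317)·27860/83.3 = -106.0218…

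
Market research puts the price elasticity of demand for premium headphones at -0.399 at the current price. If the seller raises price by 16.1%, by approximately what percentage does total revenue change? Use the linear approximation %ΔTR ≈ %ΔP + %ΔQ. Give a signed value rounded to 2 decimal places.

%ΔQ ≈ Ed × %ΔP = (-0.399) × (+16.1%) = -6.4239%
%ΔTR ≈ %ΔP + %ΔQ = (+16.1%) + (-6.4239%) = +9.6761%

+9.68%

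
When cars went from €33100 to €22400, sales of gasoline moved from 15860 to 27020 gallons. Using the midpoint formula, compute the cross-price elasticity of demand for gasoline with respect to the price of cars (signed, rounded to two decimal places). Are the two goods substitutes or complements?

-1.35; complements

%ΔQ_{gasoline} = (27020 − 15860)/avg = 11160/21440 = 0.520522…
%ΔP_{cars} = (22400 − 33100)/avg = -10700/27750 = -0.385585…
E_cross = (11160/21440) / (-10700/27750) = -1.3499…
E_cross < 0 ⇒ the goods are complements.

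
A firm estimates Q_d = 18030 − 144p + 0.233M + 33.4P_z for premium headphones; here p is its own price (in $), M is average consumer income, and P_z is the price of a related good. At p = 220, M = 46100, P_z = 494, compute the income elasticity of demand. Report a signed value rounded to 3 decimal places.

0.790

At the given values, Q_d = 18030 − 144(220) + 0.233(46100) + 33.4(494) = 13590.9.
∂Q_d/∂M = 0.233.
E = (0.233) × (46100/13590.9) = 0.79033…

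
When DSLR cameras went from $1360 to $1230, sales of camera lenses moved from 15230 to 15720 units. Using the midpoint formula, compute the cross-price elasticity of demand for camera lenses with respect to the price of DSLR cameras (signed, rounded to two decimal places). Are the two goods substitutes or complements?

-0.32; complements

%ΔQ_{camera lenses} = (15720 − 15230)/avg = 490/15475 = 0.031663…
%ΔP_{DSLR cameras} = (1230 − 1360)/avg = -130/1295 = -0.100386…
E_cross = (490/15475) / (-130/1295) = -0.3154…
E_cross < 0 ⇒ the goods are complements.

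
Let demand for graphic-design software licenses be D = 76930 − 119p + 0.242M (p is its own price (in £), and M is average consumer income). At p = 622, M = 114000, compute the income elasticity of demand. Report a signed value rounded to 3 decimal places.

0.905

At the given values, D = 76930 − 119(622) + 0.242(114000) = 30500.
∂D/∂M = 0.242.
E = (0.242) × (114000/30500) = 0.90452…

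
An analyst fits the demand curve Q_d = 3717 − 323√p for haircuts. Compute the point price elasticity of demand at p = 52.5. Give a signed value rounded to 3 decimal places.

-0.850

dQ_d/dp = −323/(2√p) = -22.2891. At p = 52.5, Q_d = 1376.64.
Ed = (dQ_d/dp)·(p/Q_d) = (-22.2891) × (52.5/1376.64) = -0.85002…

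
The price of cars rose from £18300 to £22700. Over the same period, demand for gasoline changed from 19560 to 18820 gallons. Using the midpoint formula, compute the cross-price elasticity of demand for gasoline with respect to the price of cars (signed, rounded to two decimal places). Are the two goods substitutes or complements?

-0.18; complements

%ΔQ_{gasoline} = (18820 − 19560)/avg = -740/19190 = -0.038561…
%ΔP_{cars} = (22700 − 18300)/avg = 4400/20500 = 0.214634…
E_cross = (-740/19190) / (4400/20500) = -0.1796…
E_cross < 0 ⇒ the goods are complements.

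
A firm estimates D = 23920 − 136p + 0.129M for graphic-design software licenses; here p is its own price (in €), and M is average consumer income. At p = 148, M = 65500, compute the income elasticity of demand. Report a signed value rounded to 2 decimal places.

At the given values, D = 23920 − 136(148) + 0.129(65500) = 12241.5.
∂D/∂M = 0.129.
E = (0.129) × (65500/12241.5) = 0.6902…

0.69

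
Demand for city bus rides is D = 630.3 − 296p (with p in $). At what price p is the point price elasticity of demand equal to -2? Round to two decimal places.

Ed = −296p/(630.3 − 296p). Set this equal to -2:
296p = 2·(630.3 − 296p) ⇒ 296p(1 + 2) = 2·630.3
p = 2·630.3 / (296·3) = 1.4195…

1.42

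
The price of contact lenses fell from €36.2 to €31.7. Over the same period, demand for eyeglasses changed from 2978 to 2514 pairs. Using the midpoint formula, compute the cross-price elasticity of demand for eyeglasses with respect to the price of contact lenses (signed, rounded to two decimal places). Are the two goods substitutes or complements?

1.27; substitutes

%ΔQ_{eyeglasses} = (2514 − 2978)/avg = -464/2746 = -0.168973…
%ΔP_{contact lenses} = (31.7 − 36.2)/avg = -4.5/33.95 = -0.132547…
E_cross = (-464/2746) / (-4.5/33.95) = 1.2748…
E_cross > 0 ⇒ the goods are substitutes.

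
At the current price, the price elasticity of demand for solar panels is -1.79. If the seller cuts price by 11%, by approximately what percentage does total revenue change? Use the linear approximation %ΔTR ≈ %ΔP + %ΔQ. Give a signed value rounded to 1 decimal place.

+8.7%

%ΔQ ≈ Ed × %ΔP = (-1.79) × (-11%) = +19.6900%
%ΔTR ≈ %ΔP + %ΔQ = (-11%) + (+19.6900%) = +8.6900%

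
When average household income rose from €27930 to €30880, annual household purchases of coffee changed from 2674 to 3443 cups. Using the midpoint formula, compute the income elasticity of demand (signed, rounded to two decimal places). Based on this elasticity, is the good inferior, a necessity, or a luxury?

2.51; luxury

%ΔQ = (3443 − 2674)/[( 2674 + 3443)/2] = 769/3058.5 = 0.251430…
%ΔIncome = (30880 − 27930)/[( 27930 + 30880)/2] = 2950/29405 = 0.100323…
E_income = (769/3058.5) / (2950/29405) = 2.5062…
E_income > 1 ⇒ normal good, luxury.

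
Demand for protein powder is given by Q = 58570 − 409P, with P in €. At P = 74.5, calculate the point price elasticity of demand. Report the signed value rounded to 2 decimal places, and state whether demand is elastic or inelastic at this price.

-1.08; elastic

dQ/dP = −409. At P = 74.5, Q = 58570 − 409(74.5) = 28099.5.
Ed = (dQ/dP)·(P/Q) = −409 × (74.5/28099.5) = -1.0843…
|Ed| = 1.08 > 1, so demand is elastic.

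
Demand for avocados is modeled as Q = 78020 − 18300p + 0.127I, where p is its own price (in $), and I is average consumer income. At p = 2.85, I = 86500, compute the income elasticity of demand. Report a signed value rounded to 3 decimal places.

At the given values, Q = 78020 − 18300(2.85) + 0.127(86500) = 36850.5.
∂Q/∂I = 0.127.
E = (0.127) × (86500/36850.5) = 0.29810…

0.298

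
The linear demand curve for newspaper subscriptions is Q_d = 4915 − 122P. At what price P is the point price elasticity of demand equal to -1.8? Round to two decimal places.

25.90

Ed = −122P/(4915 − 122P). Set this equal to -1.8:
122P = 1.8·(4915 − 122P) ⇒ 122P(1 + 1.8) = 1.8·4915
P = 1.8·4915 / (122·2.8) = 25.8987…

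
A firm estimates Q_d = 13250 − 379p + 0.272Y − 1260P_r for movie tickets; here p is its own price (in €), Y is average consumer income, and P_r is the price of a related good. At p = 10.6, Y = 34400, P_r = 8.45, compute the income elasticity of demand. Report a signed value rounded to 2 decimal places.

1.18

At the given values, Q_d = 13250 − 379(10.6) + 0.272(34400) − 1260(8.45) = 7942.4.
∂Q_d/∂Y = 0.272.
E = (0.272) × (34400/7942.4) = 1.1780…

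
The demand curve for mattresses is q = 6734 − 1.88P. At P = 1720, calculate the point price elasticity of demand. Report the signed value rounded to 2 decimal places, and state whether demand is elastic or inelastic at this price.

-0.92; inelastic

dq/dP = −1.88. At P = 1720, q = 6734 − 1.88(1720) = 3500.4.
Ed = (dq/dP)·(P/q) = −1.88 × (1720/3500.4) = -0.9237…
|Ed| = 0.92 < 1, so demand is inelastic.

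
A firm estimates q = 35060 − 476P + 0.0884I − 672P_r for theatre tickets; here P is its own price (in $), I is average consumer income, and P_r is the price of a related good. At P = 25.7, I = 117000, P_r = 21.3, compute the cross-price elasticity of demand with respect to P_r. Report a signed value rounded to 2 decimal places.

At the given values, q = 35060 − 476(25.7) + 0.0884(117000) − 672(21.3) = 18856.
∂q/∂P_r = -672.
E = (-672) × (21.3/18856) = -0.7591…

-0.76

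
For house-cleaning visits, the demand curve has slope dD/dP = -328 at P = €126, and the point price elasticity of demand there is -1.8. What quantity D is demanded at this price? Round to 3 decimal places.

22960.000

Ed = (dD/dP)·(P/D) ⇒ D = (dD/dP)·P/Ed = (-328)·126/(-1.8) = 22960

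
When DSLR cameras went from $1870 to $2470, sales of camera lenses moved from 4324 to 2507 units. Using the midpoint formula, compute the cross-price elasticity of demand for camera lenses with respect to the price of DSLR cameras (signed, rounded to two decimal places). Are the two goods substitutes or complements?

-1.92; complements

%ΔQ_{camera lenses} = (2507 − 4324)/avg = -1817/3415.5 = -0.531986…
%ΔP_{DSLR cameras} = (2470 − 1870)/avg = 600/2170 = 0.276497…
E_cross = (-1817/3415.5) / (600/2170) = -1.9240…
E_cross < 0 ⇒ the goods are complements.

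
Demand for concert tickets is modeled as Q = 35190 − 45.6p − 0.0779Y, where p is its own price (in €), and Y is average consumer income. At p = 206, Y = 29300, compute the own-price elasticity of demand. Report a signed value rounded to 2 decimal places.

-0.40

At the given values, Q = 35190 − 45.6(206) − 0.0779(29300) = 23513.93.
∂Q/∂p = −45.6.
E = (-45.6) × (206/23513.93) = -0.3994…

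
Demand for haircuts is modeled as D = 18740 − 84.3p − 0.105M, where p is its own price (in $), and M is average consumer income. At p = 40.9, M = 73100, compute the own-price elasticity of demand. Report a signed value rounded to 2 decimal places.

-0.45

At the given values, D = 18740 − 84.3(40.9) − 0.105(73100) = 7616.63.
∂D/∂p = −84.3.
E = (-84.3) × (40.9/7616.63) = -0.4526…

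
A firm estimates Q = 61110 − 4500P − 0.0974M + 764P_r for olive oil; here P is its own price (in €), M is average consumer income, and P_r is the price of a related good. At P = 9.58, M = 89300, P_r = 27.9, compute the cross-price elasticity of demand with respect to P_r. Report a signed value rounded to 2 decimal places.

At the given values, Q = 61110 − 4500(9.58) − 0.0974(89300) + 764(27.9) = 30617.78.
∂Q/∂P_r = 764.
E = (764) × (27.9/30617.78) = 0.6961…

0.70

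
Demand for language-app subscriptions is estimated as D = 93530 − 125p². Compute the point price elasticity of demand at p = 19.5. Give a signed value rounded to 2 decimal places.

dD/dp = −2·125·p = -4875. At p = 19.5, D = 45998.75.
Ed = (dD/dp)·(p/D) = (-4875) × (19.5/45998.75) = -2.0666…

-2.07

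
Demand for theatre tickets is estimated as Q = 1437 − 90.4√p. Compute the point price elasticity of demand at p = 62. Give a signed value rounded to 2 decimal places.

dQ/dp = −90.4/(2√p) = -5.74041. At p = 62, Q = 725.19.
Ed = (dQ/dp)·(p/Q) = (-5.74041) × (62/725.19) = -0.4907…

-0.49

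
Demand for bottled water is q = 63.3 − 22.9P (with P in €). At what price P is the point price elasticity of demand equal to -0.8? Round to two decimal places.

Ed = −22.9P/(63.3 − 22.9P). Set this equal to -0.8:
22.9P = 0.8·(63.3 − 22.9P) ⇒ 22.9P(1 + 0.8) = 0.8·63.3
P = 0.8·63.3 / (22.9·1.8) = 1.2285…

1.23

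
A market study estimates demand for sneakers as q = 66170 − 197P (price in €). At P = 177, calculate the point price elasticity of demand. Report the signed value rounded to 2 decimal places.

-1.11

dq/dP = −197. At P = 177, q = 66170 − 197(177) = 31301.
Ed = (dq/dP)·(P/q) = −197 × (177/31301) = -1.1139…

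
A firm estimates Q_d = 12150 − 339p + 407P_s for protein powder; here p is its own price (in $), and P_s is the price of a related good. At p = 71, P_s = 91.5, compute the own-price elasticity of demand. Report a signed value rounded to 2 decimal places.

At the given values, Q_d = 12150 − 339(71) + 407(91.5) = 25321.5.
∂Q_d/∂p = −339.
E = (-339) × (71/25321.5) = -0.9505…

-0.95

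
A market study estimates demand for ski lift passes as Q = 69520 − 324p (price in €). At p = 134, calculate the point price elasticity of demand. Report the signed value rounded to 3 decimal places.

-1.663

dQ/dp = −324. At p = 134, Q = 69520 − 324(134) = 26104.
Ed = (dQ/dp)·(p/Q) = −324 × (134/26104) = -1.66319…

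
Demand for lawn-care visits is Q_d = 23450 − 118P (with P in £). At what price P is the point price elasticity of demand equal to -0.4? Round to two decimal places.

56.78

Ed = −118P/(23450 − 118P). Set this equal to -0.4:
118P = 0.4·(23450 − 118P) ⇒ 118P(1 + 0.4) = 0.4·23450
P = 0.4·23450 / (118·1.4) = 56.7796…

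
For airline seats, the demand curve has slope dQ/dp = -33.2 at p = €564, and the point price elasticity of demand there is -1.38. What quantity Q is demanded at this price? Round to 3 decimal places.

13568.696

Ed = (dQ/dp)·(p/Q) ⇒ Q = (dQ/dp)·p/Ed = (-33.2)·564/(-1.38) = 13568.69565…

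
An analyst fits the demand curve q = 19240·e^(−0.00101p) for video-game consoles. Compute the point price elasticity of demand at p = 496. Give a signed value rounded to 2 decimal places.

-0.50

dq/dp = −0.00101·q = -11.775. At p = 496, q = 11658.5.
Ed = (dq/dp)·(p/q) = (-11.775) × (496/11658.5) = -0.5009…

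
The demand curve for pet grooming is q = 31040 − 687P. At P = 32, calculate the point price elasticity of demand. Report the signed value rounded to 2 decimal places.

dq/dP = −687. At P = 32, q = 31040 − 687(32) = 9056.
Ed = (dq/dP)·(P/q) = −687 × (32/9056) = -2.4275…

-2.43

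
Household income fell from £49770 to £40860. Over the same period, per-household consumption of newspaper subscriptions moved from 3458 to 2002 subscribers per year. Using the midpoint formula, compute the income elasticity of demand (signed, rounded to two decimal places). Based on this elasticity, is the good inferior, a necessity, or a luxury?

%ΔQ = (2002 − 3458)/[( 3458 + 2002)/2] = -1456/2730 = -0.533333…
%ΔIncome = (40860 − 49770)/[( 49770 + 40860)/2] = -8910/45315 = -0.196623…
E_income = (-1456/2730) / (-8910/45315) = 2.7124…
E_income > 1 ⇒ normal good, luxury.

2.71; luxury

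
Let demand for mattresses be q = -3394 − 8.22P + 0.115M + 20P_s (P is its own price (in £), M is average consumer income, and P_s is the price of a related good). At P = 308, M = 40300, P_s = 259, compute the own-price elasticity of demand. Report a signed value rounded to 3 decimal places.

-0.651

At the given values, q = -3394 − 8.22(308) + 0.115(40300) + 20(259) = 3888.74.
∂q/∂P = −8.22.
E = (-8.22) × (308/3888.74) = -0.65104…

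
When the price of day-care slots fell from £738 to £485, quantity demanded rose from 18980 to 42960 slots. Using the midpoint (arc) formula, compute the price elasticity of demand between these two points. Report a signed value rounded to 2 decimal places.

%ΔQ = (42960 − 18980) / [(18980 + 42960)/2] = 23980/30970 = 0.774297…
%ΔP = (485 − 738) / [(738 + 485)/2] = -253/611.5 = -0.413736…
Arc Ed = %ΔQ / %ΔP = (23980/30970) / (-253/611.5) = -1.8714…

-1.87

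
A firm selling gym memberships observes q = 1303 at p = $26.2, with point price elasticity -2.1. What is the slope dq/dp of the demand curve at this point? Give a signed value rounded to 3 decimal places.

Ed = (dq/dp)·(p/q) ⇒ dq/dp = Ed·q/p = (-2.1)·1303/26.2 = -104.43893…

-104.439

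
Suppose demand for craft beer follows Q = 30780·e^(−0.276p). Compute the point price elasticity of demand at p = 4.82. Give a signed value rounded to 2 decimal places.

-1.33

dQ/dp = −0.276·Q = -2246.09. At p = 4.82, Q = 8138.01.
Ed = (dQ/dp)·(p/Q) = (-2246.09) × (4.82/8138.01) = -1.3303…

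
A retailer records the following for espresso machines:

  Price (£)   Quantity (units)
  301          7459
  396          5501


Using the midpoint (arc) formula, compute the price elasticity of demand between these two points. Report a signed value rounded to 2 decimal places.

%ΔQ = (5501 − 7459) / [(7459 + 5501)/2] = -1958/6480 = -0.302160…
%ΔP = (396 − 301) / [(301 + 396)/2] = 95/348.5 = 0.272596…
Arc Ed = %ΔQ / %ΔP = (-1958/6480) / (95/348.5) = -1.1084…

-1.11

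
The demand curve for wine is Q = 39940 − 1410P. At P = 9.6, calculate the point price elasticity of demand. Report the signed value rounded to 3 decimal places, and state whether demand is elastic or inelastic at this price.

dQ/dP = −1410. At P = 9.6, Q = 39940 − 1410(9.6) = 26404.
Ed = (dQ/dP)·(P/Q) = −1410 × (9.6/26404) = -0.51264…
|Ed| = 0.513 < 1, so demand is inelastic.

-0.513; inelastic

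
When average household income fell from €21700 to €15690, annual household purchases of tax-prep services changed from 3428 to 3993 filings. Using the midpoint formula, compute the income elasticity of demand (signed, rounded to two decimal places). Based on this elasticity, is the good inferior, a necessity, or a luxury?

%ΔQ = (3993 − 3428)/[( 3428 + 3993)/2] = 565/3710.5 = 0.152270…
%ΔIncome = (15690 − 21700)/[( 21700 + 15690)/2] = -6010/18695 = -0.321476…
E_income = (565/3710.5) / (-6010/18695) = -0.4736…
E_income < 0 ⇒ inferior good.

-0.47; inferior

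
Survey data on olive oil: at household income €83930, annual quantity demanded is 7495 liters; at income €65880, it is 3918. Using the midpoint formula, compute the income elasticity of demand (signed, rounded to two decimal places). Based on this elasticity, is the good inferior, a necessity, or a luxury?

2.60; luxury

%ΔQ = (3918 − 7495)/[( 7495 + 3918)/2] = -3577/5706.5 = -0.626829…
%ΔIncome = (65880 − 83930)/[( 83930 + 65880)/2] = -18050/74905 = -0.240971…
E_income = (-3577/5706.5) / (-18050/74905) = 2.6012…
E_income > 1 ⇒ normal good, luxury.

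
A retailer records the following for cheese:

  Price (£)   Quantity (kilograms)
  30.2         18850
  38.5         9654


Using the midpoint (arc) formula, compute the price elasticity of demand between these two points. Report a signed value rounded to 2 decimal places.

-2.67

%ΔQ = (9654 − 18850) / [(18850 + 9654)/2] = -9196/14252 = -0.645242…
%ΔP = (38.5 − 30.2) / [(30.2 + 38.5)/2] = 8.3/34.35 = 0.241630…
Arc Ed = %ΔQ / %ΔP = (-9196/14252) / (8.3/34.35) = -2.6703…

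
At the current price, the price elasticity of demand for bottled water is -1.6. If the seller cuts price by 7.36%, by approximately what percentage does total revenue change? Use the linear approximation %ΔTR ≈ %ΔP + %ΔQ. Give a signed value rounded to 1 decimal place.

%ΔQ ≈ Ed × %ΔP = (-1.6) × (-7.36%) = +11.7760%
%ΔTR ≈ %ΔP + %ΔQ = (-7.36%) + (+11.7760%) = +4.4160%

+4.4%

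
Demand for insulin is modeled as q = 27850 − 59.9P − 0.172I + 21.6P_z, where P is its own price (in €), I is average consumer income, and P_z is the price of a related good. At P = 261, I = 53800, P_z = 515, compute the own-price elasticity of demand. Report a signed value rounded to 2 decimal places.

At the given values, q = 27850 − 59.9(261) − 0.172(53800) + 21.6(515) = 14086.5.
∂q/∂P = −59.9.
E = (-59.9) × (261/14086.5) = -1.1098…

-1.11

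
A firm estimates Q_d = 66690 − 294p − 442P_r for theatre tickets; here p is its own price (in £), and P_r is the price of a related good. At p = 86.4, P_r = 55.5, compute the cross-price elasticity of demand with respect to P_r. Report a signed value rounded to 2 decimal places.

-1.46

At the given values, Q_d = 66690 − 294(86.4) − 442(55.5) = 16757.4.
∂Q_d/∂P_r = -442.
E = (-442) × (55.5/16757.4) = -1.4638…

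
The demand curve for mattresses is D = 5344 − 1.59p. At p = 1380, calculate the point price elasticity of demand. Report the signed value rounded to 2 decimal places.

-0.70

dD/dp = −1.59. At p = 1380, D = 5344 − 1.59(1380) = 3149.8.
Ed = (dD/dp)·(p/D) = −1.59 × (1380/3149.8) = -0.6966…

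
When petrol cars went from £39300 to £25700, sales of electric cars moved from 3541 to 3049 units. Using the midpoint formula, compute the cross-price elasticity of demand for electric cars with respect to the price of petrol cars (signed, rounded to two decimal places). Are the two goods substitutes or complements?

%ΔQ_{electric cars} = (3049 − 3541)/avg = -492/3295 = -0.149317…
%ΔP_{petrol cars} = (25700 − 39300)/avg = -13600/32500 = -0.418461…
E_cross = (-492/3295) / (-13600/32500) = 0.3568…
E_cross > 0 ⇒ the goods are substitutes.

0.36; substitutes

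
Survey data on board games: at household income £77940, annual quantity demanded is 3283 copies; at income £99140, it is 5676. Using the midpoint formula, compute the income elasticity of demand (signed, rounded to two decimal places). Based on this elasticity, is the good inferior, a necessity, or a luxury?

2.23; luxury

%ΔQ = (5676 − 3283)/[( 3283 + 5676)/2] = 2393/4479.5 = 0.534211…
%ΔIncome = (99140 − 77940)/[( 77940 + 99140)/2] = 21200/88540 = 0.239439…
E_income = (2393/4479.5) / (21200/88540) = 2.2310…
E_income > 1 ⇒ normal good, luxury.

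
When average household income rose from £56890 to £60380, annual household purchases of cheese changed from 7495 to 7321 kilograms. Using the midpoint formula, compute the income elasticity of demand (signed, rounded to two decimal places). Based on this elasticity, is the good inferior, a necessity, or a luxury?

-0.39; inferior

%ΔQ = (7321 − 7495)/[( 7495 + 7321)/2] = -174/7408 = -0.023488…
%ΔIncome = (60380 − 56890)/[( 56890 + 60380)/2] = 3490/58635 = 0.059520…
E_income = (-174/7408) / (3490/58635) = -0.3946…
E_income < 0 ⇒ inferior good.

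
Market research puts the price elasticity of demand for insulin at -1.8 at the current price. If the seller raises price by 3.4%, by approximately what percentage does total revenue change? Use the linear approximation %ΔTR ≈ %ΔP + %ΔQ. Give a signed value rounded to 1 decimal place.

%ΔQ ≈ Ed × %ΔP = (-1.8) × (+3.4%) = -6.1200%
%ΔTR ≈ %ΔP + %ΔQ = (+3.4%) + (-6.1200%) = -2.7200%

-2.7%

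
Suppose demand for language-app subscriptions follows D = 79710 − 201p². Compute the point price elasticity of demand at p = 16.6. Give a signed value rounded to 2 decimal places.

-4.55

dD/dp = −2·201·p = -6673.2. At p = 16.6, D = 24322.44.
Ed = (dD/dp)·(p/D) = (-6673.2) × (16.6/24322.44) = -4.5544…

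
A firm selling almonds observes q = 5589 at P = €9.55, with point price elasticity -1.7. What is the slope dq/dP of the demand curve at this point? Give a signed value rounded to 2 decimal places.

-994.90

Ed = (dq/dP)·(P/q) ⇒ dq/dP = Ed·q/P = (-1.7)·5589/9.55 = -994.9005…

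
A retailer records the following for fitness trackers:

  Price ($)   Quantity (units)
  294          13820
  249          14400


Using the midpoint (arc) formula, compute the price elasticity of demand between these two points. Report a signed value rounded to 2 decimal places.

-0.25

%ΔQ = (14400 − 13820) / [(13820 + 14400)/2] = 580/14110 = 0.041105…
%ΔP = (249 − 294) / [(294 + 249)/2] = -45/271.5 = -0.165745…
Arc Ed = %ΔQ / %ΔP = (580/14110) / (-45/271.5) = -0.2480…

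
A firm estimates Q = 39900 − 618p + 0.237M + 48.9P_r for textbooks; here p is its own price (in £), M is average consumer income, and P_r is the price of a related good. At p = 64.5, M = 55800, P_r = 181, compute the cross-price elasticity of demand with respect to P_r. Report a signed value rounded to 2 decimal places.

At the given values, Q = 39900 − 618(64.5) + 0.237(55800) + 48.9(181) = 22114.5.
∂Q/∂P_r = 48.9.
E = (48.9) × (181/22114.5) = 0.4002…

0.40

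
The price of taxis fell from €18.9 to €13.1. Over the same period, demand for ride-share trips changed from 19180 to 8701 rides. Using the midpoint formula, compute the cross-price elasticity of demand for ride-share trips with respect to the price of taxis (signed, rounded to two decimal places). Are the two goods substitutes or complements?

%ΔQ_{ride-share trips} = (8701 − 19180)/avg = -10479/13940.5 = -0.751694…
%ΔP_{taxis} = (13.1 − 18.9)/avg = -5.8/16 = -0.3625
E_cross = (-10479/13940.5) / (-5.8/16) = 2.0736…
E_cross > 0 ⇒ the goods are substitutes.

2.07; substitutes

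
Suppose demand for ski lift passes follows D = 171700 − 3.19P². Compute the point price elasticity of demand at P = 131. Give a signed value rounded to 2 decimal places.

dD/dP = −2·3.19·P = -835.78. At P = 131, D = 116956.41.
Ed = (dD/dP)·(P/D) = (-835.78) × (131/116956.41) = -0.9361…

-0.94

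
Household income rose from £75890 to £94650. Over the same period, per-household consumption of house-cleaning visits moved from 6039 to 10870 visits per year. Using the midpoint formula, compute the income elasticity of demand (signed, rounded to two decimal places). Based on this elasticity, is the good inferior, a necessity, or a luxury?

2.60; luxury

%ΔQ = (10870 − 6039)/[( 6039 + 10870)/2] = 4831/8454.5 = 0.571411…
%ΔIncome = (94650 − 75890)/[( 75890 + 94650)/2] = 18760/85270 = 0.220007…
E_income = (4831/8454.5) / (18760/85270) = 2.5972…
E_income > 1 ⇒ normal good, luxury.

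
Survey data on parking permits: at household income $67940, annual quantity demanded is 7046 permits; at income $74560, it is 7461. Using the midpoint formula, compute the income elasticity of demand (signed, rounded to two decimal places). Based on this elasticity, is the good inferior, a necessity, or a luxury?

0.62; necessity

%ΔQ = (7461 − 7046)/[( 7046 + 7461)/2] = 415/7253.5 = 0.057213…
%ΔIncome = (74560 − 67940)/[( 67940 + 74560)/2] = 6620/71250 = 0.092912…
E_income = (415/7253.5) / (6620/71250) = 0.6157…
0 < E_income < 1 ⇒ normal good, necessity.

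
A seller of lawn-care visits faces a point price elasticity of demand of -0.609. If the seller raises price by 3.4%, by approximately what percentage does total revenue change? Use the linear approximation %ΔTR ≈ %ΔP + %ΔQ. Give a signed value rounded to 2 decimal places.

+1.33%

%ΔQ ≈ Ed × %ΔP = (-0.609) × (+3.4%) = -2.0706%
%ΔTR ≈ %ΔP + %ΔQ = (+3.4%) + (-2.0706%) = +1.3294%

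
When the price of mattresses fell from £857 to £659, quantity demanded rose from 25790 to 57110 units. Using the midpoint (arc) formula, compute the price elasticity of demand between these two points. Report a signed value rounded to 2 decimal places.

-2.89

%ΔQ = (57110 − 25790) / [(25790 + 57110)/2] = 31320/41450 = 0.755609…
%ΔP = (659 − 857) / [(857 + 659)/2] = -198/758 = -0.261213…
Arc Ed = %ΔQ / %ΔP = (31320/41450) / (-198/758) = -2.8926…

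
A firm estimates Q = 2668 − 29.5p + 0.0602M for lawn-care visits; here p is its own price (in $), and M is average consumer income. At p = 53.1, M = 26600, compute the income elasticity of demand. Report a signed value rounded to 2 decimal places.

0.59

At the given values, Q = 2668 − 29.5(53.1) + 0.0602(26600) = 2702.87.
∂Q/∂M = 0.0602.
E = (0.0602) × (26600/2702.87) = 0.5924…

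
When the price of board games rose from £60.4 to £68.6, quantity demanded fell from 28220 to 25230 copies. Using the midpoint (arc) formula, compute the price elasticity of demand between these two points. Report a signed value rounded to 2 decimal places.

%ΔQ = (25230 − 28220) / [(28220 + 25230)/2] = -2990/26725 = -0.111880…
%ΔP = (68.6 − 60.4) / [(60.4 + 68.6)/2] = 8.2/64.5 = 0.127131…
Arc Ed = %ΔQ / %ΔP = (-2990/26725) / (8.2/64.5) = -0.8800…

-0.88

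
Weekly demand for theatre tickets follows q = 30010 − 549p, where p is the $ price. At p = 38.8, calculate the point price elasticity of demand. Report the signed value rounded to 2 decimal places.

dq/dp = −549. At p = 38.8, q = 30010 − 549(38.8) = 8708.8.
Ed = (dq/dp)·(p/q) = −549 × (38.8/8708.8) = -2.4459…

-2.45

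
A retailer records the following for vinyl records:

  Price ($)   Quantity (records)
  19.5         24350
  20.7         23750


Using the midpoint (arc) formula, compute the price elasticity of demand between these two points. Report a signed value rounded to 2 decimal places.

-0.42

%ΔQ = (23750 − 24350) / [(24350 + 23750)/2] = -600/24050 = -0.024948…
%ΔP = (20.7 − 19.5) / [(19.5 + 20.7)/2] = 1.2/20.1 = 0.059701…
Arc Ed = %ΔQ / %ΔP = (-600/24050) / (1.2/20.1) = -0.4178…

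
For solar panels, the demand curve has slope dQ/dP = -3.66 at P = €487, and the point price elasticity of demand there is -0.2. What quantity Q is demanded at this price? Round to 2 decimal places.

Ed = (dQ/dP)·(P/Q) ⇒ Q = (dQ/dP)·P/Ed = (-3.66)·487/(-0.2) = 8912.1

8912.10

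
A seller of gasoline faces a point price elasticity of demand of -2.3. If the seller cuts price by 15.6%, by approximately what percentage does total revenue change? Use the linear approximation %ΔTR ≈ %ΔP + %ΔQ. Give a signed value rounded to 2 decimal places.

+20.28%

%ΔQ ≈ Ed × %ΔP = (-2.3) × (-15.6%) = +35.8800%
%ΔTR ≈ %ΔP + %ΔQ = (-15.6%) + (+35.8800%) = +20.2800%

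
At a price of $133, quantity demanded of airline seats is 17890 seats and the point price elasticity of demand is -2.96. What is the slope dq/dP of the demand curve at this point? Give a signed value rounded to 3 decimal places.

-398.153

Ed = (dq/dP)·(P/q) ⇒ dq/dP = Ed·q/P = (-2.96)·17890/133 = -398.15338…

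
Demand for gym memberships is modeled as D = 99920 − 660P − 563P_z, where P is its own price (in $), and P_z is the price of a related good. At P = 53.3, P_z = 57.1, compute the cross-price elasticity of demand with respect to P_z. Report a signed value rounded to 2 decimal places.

-0.99

At the given values, D = 99920 − 660(53.3) − 563(57.1) = 32594.7.
∂D/∂P_z = -563.
E = (-563) × (57.1/32594.7) = -0.9862…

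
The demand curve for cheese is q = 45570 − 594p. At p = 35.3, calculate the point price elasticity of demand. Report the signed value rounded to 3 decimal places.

-0.852

dq/dp = −594. At p = 35.3, q = 45570 − 594(35.3) = 24601.8.
Ed = (dq/dp)·(p/q) = −594 × (35.3/24601.8) = -0.85230…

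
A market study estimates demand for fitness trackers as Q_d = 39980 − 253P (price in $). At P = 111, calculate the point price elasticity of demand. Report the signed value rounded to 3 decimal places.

dQ_d/dP = −253. At P = 111, Q_d = 39980 − 253(111) = 11897.
Ed = (dQ_d/dP)·(P/Q_d) = −253 × (111/11897) = -2.36051…

-2.361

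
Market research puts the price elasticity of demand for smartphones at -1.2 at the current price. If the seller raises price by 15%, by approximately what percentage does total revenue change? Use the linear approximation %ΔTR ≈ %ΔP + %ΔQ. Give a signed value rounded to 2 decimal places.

%ΔQ ≈ Ed × %ΔP = (-1.2) × (+15%) = -18.0000%
%ΔTR ≈ %ΔP + %ΔQ = (+15%) + (-18.0000%) = -3.0000%

-3.00%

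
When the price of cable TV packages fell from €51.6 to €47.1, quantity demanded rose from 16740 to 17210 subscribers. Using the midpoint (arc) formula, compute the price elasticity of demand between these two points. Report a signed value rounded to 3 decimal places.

-0.304

%ΔQ = (17210 − 16740) / [(16740 + 17210)/2] = 470/16975 = 0.027687…
%ΔP = (47.1 − 51.6) / [(51.6 + 47.1)/2] = -4.5/49.35 = -0.091185…
Arc Ed = %ΔQ / %ΔP = (470/16975) / (-4.5/49.35) = -0.30364…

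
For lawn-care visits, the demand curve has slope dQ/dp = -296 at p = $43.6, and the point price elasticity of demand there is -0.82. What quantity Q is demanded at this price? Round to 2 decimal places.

Ed = (dQ/dp)·(p/Q) ⇒ Q = (dQ/dp)·p/Ed = (-296)·43.6/(-0.82) = 15738.5365…

15738.54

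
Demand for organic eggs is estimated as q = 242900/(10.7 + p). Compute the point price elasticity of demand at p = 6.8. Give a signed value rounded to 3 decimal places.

-0.389

dq/dp = −242900/(10.7 + p)² = -793.143. At p = 6.8, q = 13880.
Ed = (dq/dp)·(p/q) = (-793.143) × (6.8/13880) = -0.38857…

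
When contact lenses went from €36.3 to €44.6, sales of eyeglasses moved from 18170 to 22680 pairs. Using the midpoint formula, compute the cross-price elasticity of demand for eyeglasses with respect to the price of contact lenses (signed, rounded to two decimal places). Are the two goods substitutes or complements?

%ΔQ_{eyeglasses} = (22680 − 18170)/avg = 4510/20425 = 0.220807…
%ΔP_{contact lenses} = (44.6 − 36.3)/avg = 8.3/40.45 = 0.205191…
E_cross = (4510/20425) / (8.3/40.45) = 1.0761…
E_cross > 0 ⇒ the goods are substitutes.

1.08; substitutes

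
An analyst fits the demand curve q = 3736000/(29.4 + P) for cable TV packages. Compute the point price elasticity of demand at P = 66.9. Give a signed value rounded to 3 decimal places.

dq/dP = −3736000/(29.4 + P)² = -402.86. At P = 66.9, q = 38795.4.
Ed = (dq/dP)·(P/q) = (-402.86) × (66.9/38795.4) = -0.69470…

-0.695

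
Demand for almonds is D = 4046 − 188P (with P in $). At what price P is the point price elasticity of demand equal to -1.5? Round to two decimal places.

Ed = −188P/(4046 − 188P). Set this equal to -1.5:
188P = 1.5·(4046 − 188P) ⇒ 188P(1 + 1.5) = 1.5·4046
P = 1.5·4046 / (188·2.5) = 12.9127…

12.91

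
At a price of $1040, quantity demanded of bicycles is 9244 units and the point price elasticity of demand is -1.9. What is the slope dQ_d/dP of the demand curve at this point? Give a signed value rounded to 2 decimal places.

Ed = (dQ_d/dP)·(P/Q_d) ⇒ dQ_d/dP = Ed·Q_d/P = (-1.9)·9244/1040 = -16.8880…

-16.89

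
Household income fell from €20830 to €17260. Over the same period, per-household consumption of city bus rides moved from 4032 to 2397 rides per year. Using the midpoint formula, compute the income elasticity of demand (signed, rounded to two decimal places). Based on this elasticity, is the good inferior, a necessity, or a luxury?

%ΔQ = (2397 − 4032)/[( 4032 + 2397)/2] = -1635/3214.5 = -0.508632…
%ΔIncome = (17260 − 20830)/[( 20830 + 17260)/2] = -3570/19045 = -0.187450…
E_income = (-1635/3214.5) / (-3570/19045) = 2.7134…
E_income > 1 ⇒ normal good, luxury.

2.71; luxury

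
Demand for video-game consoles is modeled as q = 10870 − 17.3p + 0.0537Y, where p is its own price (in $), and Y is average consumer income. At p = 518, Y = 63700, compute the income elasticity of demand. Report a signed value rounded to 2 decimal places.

At the given values, q = 10870 − 17.3(518) + 0.0537(63700) = 5329.29.
∂q/∂Y = 0.0537.
E = (0.0537) × (63700/5329.29) = 0.6418…

0.64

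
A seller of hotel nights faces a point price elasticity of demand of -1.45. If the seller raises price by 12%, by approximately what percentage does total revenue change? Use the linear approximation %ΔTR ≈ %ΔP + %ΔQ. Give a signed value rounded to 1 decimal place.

-5.4%

%ΔQ ≈ Ed × %ΔP = (-1.45) × (+12%) = -17.4000%
%ΔTR ≈ %ΔP + %ΔQ = (+12%) + (-17.4000%) = -5.4000%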